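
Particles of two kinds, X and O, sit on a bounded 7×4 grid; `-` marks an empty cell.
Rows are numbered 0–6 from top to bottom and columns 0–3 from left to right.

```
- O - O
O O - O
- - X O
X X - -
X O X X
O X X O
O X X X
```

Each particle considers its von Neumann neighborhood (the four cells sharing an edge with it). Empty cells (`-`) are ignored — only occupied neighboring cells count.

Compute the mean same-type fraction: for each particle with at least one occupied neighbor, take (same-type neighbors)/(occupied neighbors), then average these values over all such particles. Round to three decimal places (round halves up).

0.607

Row 0: (0,1)O 1/1 · (0,3)O 1/1
Row 1: (1,0)O 1/1 · (1,1)O 2/2 · (1,3)O 2/2
Row 2: (2,2)X 0/1 · (2,3)O 1/2
Row 3: (3,0)X 2/2 · (3,1)X 1/2
Row 4: (4,0)X 1/3 · (4,1)O 0/4 · (4,2)X 2/3 · (4,3)X 1/2
Row 5: (5,0)O 1/3 · (5,1)X 2/4 · (5,2)X 3/4 · (5,3)O 0/3
Row 6: (6,0)O 1/2 · (6,1)X 2/3 · (6,2)X 3/3 · (6,3)X 1/2
Sum over 21 particles: 1/1 + 1/1 + 1/1 + 2/2 + 2/2 + 0/1 + 1/2 + 2/2 + 1/2 + 1/3 + 0/4 + 2/3 + 1/2 + 1/3 + 2/4 + 3/4 + 0/3 + 1/2 + 2/3 + 3/3 + 1/2 = 51/4; mean = 51/4 ÷ 21 = 17/28 = 0.607142… → 0.607.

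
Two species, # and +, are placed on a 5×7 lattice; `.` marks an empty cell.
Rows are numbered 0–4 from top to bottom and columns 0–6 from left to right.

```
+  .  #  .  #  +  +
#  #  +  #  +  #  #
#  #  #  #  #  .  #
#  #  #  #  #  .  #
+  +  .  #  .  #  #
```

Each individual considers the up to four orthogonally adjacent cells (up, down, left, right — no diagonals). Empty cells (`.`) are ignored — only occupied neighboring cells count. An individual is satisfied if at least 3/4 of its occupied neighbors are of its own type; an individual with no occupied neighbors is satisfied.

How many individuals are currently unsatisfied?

Row 0: (0,0)+ 0/1 unhappy · (0,2)# 0/1 unhappy · (0,4)# 0/2 unhappy · (0,5)+ 1/3 unhappy · (0,6)+ 1/2 unhappy
Row 1: (1,0)# 2/3 unhappy · (1,1)# 2/3 unhappy · (1,2)+ 0/4 unhappy · (1,3)# 1/3 unhappy · (1,4)+ 0/4 unhappy · (1,5)# 1/3 unhappy · (1,6)# 2/3 unhappy
Row 2: (2,0)# 3/3 ok · (2,1)# 4/4 ok · (2,2)# 3/4 ok · (2,3)# 4/4 ok · (2,4)# 2/3 unhappy · (2,6)# 2/2 ok
Row 3: (3,0)# 2/3 unhappy · (3,1)# 3/4 ok · (3,2)# 3/3 ok · (3,3)# 4/4 ok · (3,4)# 2/2 ok · (3,6)# 2/2 ok
Row 4: (4,0)+ 1/2 unhappy · (4,1)+ 1/2 unhappy · (4,3)# 1/1 ok · (4,5)# 1/1 ok · (4,6)# 2/2 ok
Unsatisfied: (0,0), (0,2), (0,4), (0,5), (0,6), (1,0), (1,1), (1,2), (1,3), (1,4), (1,5), (1,6), (2,4), (3,0), (4,0), (4,1) — 16 in total.

16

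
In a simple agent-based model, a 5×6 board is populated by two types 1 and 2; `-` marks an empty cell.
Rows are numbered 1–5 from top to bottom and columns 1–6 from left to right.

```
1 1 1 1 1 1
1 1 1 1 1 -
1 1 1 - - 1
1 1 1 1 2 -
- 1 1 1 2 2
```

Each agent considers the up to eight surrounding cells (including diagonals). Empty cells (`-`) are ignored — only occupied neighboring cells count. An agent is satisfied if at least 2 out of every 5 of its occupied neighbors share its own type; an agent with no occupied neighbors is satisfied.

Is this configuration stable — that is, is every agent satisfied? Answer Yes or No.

Yes

(1,1)1 3/3 satisfied
(1,2)1 5/5 satisfied
(1,3)1 5/5 satisfied
(1,4)1 5/5 satisfied
(1,5)1 4/4 satisfied
(1,6)1 2/2 satisfied
(2,1)1 5/5 satisfied
(2,2)1 8/8 satisfied
(2,3)1 7/7 satisfied
(2,4)1 6/6 satisfied
(2,5)1 5/5 satisfied
(3,1)1 5/5 satisfied
(3,2)1 8/8 satisfied
(3,3)1 7/7 satisfied
(3,6)1 1/2 satisfied
(4,1)1 4/4 satisfied
(4,2)1 7/7 satisfied
(4,3)1 7/7 satisfied
(4,4)1 4/6 satisfied
(4,5)2 2/5 satisfied
(5,2)1 4/4 satisfied
(5,3)1 5/5 satisfied
(5,4)1 3/5 satisfied
(5,5)2 2/4 satisfied
(5,6)2 2/2 satisfied
All meet the threshold, so the configuration is stable.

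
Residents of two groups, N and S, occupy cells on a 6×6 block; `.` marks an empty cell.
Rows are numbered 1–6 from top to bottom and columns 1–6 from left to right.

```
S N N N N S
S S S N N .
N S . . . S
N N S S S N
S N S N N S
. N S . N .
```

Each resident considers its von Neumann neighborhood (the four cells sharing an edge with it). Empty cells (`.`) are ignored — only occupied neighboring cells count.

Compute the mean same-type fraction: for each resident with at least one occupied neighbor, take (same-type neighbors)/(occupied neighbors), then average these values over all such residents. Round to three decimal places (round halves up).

Row 1: (1,1)S 1/2 · (1,2)N 1/3 · (1,3)N 2/3 · (1,4)N 3/3 · (1,5)N 2/3 · (1,6)S 0/1
Row 2: (2,1)S 2/3 · (2,2)S 3/4 · (2,3)S 1/3 · (2,4)N 2/3 · (2,5)N 2/2
Row 3: (3,1)N 1/3 · (3,2)S 1/3 · (3,6)S 0/1
Row 4: (4,1)N 2/3 · (4,2)N 2/4 · (4,3)S 2/3 · (4,4)S 2/3 · (4,5)S 1/3 · (4,6)N 0/3
Row 5: (5,1)S 0/2 · (5,2)N 2/4 · (5,3)S 2/4 · (5,4)N 1/3 · (5,5)N 2/4 · (5,6)S 0/2
Row 6: (6,2)N 1/2 · (6,3)S 1/2 · (6,5)N 1/1
Sum over 29 residents: 1/2 + 1/3 + 2/3 + 3/3 + 2/3 + 0/1 + 2/3 + 3/4 + 1/3 + 2/3 + 2/2 + 1/3 + 1/3 + 0/1 + 2/3 + 2/4 + 2/3 + 2/3 + 1/3 + 0/3 + 0/2 + 2/4 + 2/4 + 1/3 + 2/4 + 0/2 + 1/2 + 1/2 + 1/1 = 167/12; mean = 167/12 ÷ 29 = 167/348 = 0.479885… → 0.480.

0.480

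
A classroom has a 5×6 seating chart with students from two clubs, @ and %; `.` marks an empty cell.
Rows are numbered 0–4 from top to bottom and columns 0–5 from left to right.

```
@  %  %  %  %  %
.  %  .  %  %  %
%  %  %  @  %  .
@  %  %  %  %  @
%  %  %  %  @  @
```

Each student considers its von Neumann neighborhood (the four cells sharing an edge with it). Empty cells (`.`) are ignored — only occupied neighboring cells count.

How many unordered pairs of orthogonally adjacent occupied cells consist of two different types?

11

Scan each occupied cell's neighbors to the right and below so each pair is counted once.
From row 0: 1 unlike of 9 pairs (running 1/9).
From row 1: 1 unlike of 5 pairs (running 2/14).
From row 2: 4 unlike of 9 pairs (running 6/23).
From row 3: 4 unlike of 11 pairs (running 10/34).
From row 4: 1 unlike of 5 pairs (running 11/39).
Total adjacent occupied pairs: 39; unlike-type pairs: 11.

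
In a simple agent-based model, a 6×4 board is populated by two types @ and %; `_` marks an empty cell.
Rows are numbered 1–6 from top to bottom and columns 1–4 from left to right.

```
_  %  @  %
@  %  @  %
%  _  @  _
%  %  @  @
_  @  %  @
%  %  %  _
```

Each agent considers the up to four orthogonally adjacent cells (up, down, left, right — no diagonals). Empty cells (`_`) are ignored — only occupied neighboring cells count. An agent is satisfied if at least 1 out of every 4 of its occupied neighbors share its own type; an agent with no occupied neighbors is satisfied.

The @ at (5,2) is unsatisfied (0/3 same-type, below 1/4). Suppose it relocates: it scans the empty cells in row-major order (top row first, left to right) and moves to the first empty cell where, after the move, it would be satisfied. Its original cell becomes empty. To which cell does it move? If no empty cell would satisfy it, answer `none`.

(1,1)

Vacating (5,2). Empty cells in order:
  (1,1): 1/2 same-type → satisfied — stop here.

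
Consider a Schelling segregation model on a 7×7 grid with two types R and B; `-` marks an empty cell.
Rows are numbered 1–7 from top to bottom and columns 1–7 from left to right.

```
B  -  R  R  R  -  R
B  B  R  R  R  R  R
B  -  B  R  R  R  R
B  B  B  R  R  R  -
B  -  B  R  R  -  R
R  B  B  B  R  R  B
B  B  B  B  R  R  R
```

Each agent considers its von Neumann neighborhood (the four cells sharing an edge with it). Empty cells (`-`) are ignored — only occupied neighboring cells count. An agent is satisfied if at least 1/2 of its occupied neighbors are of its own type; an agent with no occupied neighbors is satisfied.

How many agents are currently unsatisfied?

Row 1: (1,1)B 1/1 ok · (1,3)R 2/2 ok · (1,4)R 3/3 ok · (1,5)R 2/2 ok · (1,7)R 1/1 ok
Row 2: (2,1)B 3/3 ok · (2,2)B 1/2 ok · (2,3)R 2/4 ok · (2,4)R 4/4 ok · (2,5)R 4/4 ok · (2,6)R 3/3 ok · (2,7)R 3/3 ok
Row 3: (3,1)B 2/2 ok · (3,3)B 1/3 unhappy · (3,4)R 3/4 ok · (3,5)R 4/4 ok · (3,6)R 4/4 ok · (3,7)R 2/2 ok
Row 4: (4,1)B 3/3 ok · (4,2)B 2/2 ok · (4,3)B 3/4 ok · (4,4)R 3/4 ok · (4,5)R 4/4 ok · (4,6)R 2/2 ok
Row 5: (5,1)B 1/2 ok · (5,3)B 2/3 ok · (5,4)R 2/4 ok · (5,5)R 3/3 ok · (5,7)R 0/1 unhappy
Row 6: (6,1)R 0/3 unhappy · (6,2)B 2/3 ok · (6,3)B 4/4 ok · (6,4)B 2/4 ok · (6,5)R 3/4 ok · (6,6)R 2/3 ok · (6,7)B 0/3 unhappy
Row 7: (7,1)B 1/2 ok · (7,2)B 3/3 ok · (7,3)B 3/3 ok · (7,4)B 2/3 ok · (7,5)R 2/3 ok · (7,6)R 3/3 ok · (7,7)R 1/2 ok
Unsatisfied: (3,3), (5,7), (6,1), (6,7) — 4 in total.

4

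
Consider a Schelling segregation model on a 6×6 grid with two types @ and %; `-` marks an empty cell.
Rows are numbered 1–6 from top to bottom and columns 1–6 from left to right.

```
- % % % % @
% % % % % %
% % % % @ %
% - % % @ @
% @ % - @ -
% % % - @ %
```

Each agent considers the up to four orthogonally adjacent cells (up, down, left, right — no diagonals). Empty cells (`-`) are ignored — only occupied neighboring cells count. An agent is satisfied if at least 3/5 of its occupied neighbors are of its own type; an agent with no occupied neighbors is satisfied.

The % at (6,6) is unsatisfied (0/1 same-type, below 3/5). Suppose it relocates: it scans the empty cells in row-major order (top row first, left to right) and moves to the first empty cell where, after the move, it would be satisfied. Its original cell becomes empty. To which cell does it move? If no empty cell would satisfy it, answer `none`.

Vacating (6,6). Empty cells in order:
  (1,1): 2/2 same-type → satisfied — stop here.

(1,1)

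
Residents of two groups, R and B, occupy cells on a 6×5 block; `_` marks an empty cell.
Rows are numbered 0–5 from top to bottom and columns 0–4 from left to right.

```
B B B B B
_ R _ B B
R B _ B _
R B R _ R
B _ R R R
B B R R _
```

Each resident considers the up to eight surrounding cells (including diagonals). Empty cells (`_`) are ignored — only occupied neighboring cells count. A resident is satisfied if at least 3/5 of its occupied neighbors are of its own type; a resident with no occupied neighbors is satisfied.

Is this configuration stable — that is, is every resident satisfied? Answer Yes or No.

Row 0: (0,0)B 1/2 ✗ · (0,1)B 2/3 ✓ · (0,2)B 3/4 ✓ · (0,3)B 4/4 ✓ · (0,4)B 3/3 ✓
Row 1: (1,1)R 1/5 ✗ · (1,3)B 5/5 ✓ · (1,4)B 4/4 ✓
Row 2: (2,0)R 2/4 ✗ · (2,1)B 1/5 ✗ · (2,3)B 2/4 ✗
Row 3: (3,0)R 1/4 ✗ · (3,1)B 2/6 ✗ · (3,2)R 2/5 ✗ · (3,4)R 2/3 ✓
Row 4: (4,0)B 3/4 ✓ · (4,2)R 4/6 ✓ · (4,3)R 6/6 ✓ · (4,4)R 3/3 ✓
Row 5: (5,0)B 2/2 ✓ · (5,1)B 2/4 ✗ · (5,2)R 3/4 ✓ · (5,3)R 4/4 ✓
For instance (0,0) has only 1/2 same-type neighbors, below 3/5.

No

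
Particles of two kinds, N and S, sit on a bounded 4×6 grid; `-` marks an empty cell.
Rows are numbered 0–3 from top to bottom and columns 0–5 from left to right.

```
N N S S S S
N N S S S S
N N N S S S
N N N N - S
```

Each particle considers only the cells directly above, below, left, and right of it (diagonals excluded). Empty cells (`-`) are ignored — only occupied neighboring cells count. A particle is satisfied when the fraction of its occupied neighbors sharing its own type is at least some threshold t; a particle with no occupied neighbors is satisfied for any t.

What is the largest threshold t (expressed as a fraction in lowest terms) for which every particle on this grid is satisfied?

(0,0)N 2/2
(0,1)N 2/3
(0,2)S 2/3
(0,3)S 3/3
(0,4)S 3/3
(0,5)S 2/2
(1,0)N 3/3
(1,1)N 3/4
(1,2)S 2/4
(1,3)S 4/4
(1,4)S 4/4
(1,5)S 3/3
(2,0)N 3/3
(2,1)N 4/4
(2,2)N 2/4
(2,3)S 2/4
(2,4)S 3/3
(2,5)S 3/3
(3,0)N 2/2
(3,1)N 3/3
(3,2)N 3/3
(3,3)N 1/2
(3,5)S 1/1
The smallest same-type fraction is 2/4 at (1,2), which reduces to 1/2. Any threshold above that leaves this particle unsatisfied.

1/2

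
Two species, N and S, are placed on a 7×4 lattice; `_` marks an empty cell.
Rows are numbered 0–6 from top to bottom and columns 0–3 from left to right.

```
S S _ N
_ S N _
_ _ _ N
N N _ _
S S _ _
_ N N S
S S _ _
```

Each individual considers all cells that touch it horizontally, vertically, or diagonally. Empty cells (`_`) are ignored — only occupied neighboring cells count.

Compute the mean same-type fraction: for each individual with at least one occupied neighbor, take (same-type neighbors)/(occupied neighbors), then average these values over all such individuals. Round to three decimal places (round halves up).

Row 0: (0,0)S 2/2 · (0,1)S 2/3 · (0,3)N 1/1
Row 1: (1,1)S 2/3 · (1,2)N 2/4
Row 2: (2,3)N 1/1
Row 3: (3,0)N 1/3 · (3,1)N 1/3
Row 4: (4,0)S 1/4 · (4,1)S 1/5
Row 5: (5,1)N 1/5 · (5,2)N 1/4 · (5,3)S 0/1
Row 6: (6,0)S 1/2 · (6,1)S 1/3
Sum over 15 individuals: 2/2 + 2/3 + 1/1 + 2/3 + 2/4 + 1/1 + 1/3 + 1/3 + 1/4 + 1/5 + 1/5 + 1/4 + 0/1 + 1/2 + 1/3 = 217/30; mean = 217/30 ÷ 15 = 217/450 = 0.482222… → 0.482.

0.482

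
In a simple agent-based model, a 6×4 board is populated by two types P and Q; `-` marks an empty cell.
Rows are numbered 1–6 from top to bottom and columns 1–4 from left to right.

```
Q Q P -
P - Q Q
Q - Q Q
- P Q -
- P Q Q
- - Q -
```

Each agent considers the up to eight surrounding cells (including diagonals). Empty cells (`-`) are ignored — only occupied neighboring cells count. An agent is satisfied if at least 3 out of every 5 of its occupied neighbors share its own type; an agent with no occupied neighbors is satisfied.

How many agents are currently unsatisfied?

(1,1)Q 1/2 ✗
(1,2)Q 2/4 ✗
(1,3)P 0/3 ✗
(2,1)P 0/3 ✗
(2,3)Q 4/5 ✓
(2,4)Q 3/4 ✓
(3,1)Q 0/2 ✗
(3,3)Q 4/5 ✓
(3,4)Q 4/4 ✓
(4,2)P 1/5 ✗
(4,3)Q 4/6 ✓
(5,2)P 1/4 ✗
(5,3)Q 3/5 ✓
(5,4)Q 3/3 ✓
(6,3)Q 2/3 ✓
Unsatisfied: (1,1), (1,2), (1,3), (2,1), (3,1), (4,2), (5,2) — 7 in total.

7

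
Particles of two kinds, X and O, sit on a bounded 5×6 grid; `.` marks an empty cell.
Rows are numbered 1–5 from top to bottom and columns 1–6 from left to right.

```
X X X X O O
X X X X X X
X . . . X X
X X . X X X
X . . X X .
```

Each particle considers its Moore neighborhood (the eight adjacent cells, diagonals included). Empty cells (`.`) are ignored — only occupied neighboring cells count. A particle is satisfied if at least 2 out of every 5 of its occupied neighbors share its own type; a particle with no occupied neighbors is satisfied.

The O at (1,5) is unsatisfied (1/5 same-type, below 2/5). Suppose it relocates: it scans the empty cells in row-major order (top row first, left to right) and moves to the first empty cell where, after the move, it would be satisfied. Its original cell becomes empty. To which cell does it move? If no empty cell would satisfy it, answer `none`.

none

Vacating (1,5). Empty cells in order:
  (3,2): 0/6 same-type → still unsatisfied.
  (3,3): 0/5 same-type → still unsatisfied.
  (3,4): 0/6 same-type → still unsatisfied.
  (4,3): 0/3 same-type → still unsatisfied.
  (5,2): 0/3 same-type → still unsatisfied.
  (5,3): 0/3 same-type → still unsatisfied.
  (5,6): 0/3 same-type → still unsatisfied.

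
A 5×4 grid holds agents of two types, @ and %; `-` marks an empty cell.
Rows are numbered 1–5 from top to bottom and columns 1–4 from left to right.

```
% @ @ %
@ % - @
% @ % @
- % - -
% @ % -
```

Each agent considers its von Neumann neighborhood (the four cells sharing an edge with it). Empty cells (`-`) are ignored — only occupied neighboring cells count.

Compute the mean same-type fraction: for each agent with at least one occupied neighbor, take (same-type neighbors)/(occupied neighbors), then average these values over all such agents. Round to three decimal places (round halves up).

Row 1: (1,1)% 0/2 · (1,2)@ 1/3 · (1,3)@ 1/2 · (1,4)% 0/2
Row 2: (2,1)@ 0/3 · (2,2)% 0/3 · (2,4)@ 1/2
Row 3: (3,1)% 0/2 · (3,2)@ 0/4 · (3,3)% 0/2 · (3,4)@ 1/2
Row 4: (4,2)% 0/2
Row 5: (5,1)% 0/1 · (5,2)@ 0/3 · (5,3)% 0/1
Sum over 15 agents: 0/2 + 1/3 + 1/2 + 0/2 + 0/3 + 0/3 + 1/2 + 0/2 + 0/4 + 0/2 + 1/2 + 0/2 + 0/1 + 0/3 + 0/1 = 11/6; mean = 11/6 ÷ 15 = 11/90 = 0.122222… → 0.122.

0.122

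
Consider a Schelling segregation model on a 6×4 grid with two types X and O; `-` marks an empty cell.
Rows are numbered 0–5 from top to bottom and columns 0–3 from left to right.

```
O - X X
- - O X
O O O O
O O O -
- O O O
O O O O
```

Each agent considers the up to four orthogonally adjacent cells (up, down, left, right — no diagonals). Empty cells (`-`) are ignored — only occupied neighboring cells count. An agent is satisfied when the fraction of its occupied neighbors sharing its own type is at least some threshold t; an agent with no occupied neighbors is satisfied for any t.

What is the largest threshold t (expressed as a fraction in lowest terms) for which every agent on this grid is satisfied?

1/3

Row 0: (0,0)O — no occupied neighbors · (0,2)X 1/2 · (0,3)X 2/2
Row 1: (1,2)O 1/3 · (1,3)X 1/3
Row 2: (2,0)O 2/2 · (2,1)O 3/3 · (2,2)O 4/4 · (2,3)O 1/2
Row 3: (3,0)O 2/2 · (3,1)O 4/4 · (3,2)O 3/3
Row 4: (4,1)O 3/3 · (4,2)O 4/4 · (4,3)O 2/2
Row 5: (5,0)O 1/1 · (5,1)O 3/3 · (5,2)O 3/3 · (5,3)O 2/2
The smallest same-type fraction is 1/3 at (1,2), which reduces to 1/3. Any threshold above that leaves this agent unsatisfied.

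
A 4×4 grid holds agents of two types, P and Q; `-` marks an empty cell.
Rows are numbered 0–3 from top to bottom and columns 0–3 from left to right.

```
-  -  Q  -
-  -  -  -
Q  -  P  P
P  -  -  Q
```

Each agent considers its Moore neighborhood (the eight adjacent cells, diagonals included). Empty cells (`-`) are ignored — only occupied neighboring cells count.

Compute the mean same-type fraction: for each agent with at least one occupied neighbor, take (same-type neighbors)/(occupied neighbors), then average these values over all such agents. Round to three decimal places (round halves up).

0.200

(0,2)Q — no occupied neighbors
(2,0)Q 0/1
(2,2)P 1/2
(2,3)P 1/2
(3,0)P 0/1
(3,3)Q 0/2
Sum over 5 agents: 0/1 + 1/2 + 1/2 + 0/1 + 0/2 = 1; mean = 1 ÷ 5 = 1/5 = 0.2 → 0.200.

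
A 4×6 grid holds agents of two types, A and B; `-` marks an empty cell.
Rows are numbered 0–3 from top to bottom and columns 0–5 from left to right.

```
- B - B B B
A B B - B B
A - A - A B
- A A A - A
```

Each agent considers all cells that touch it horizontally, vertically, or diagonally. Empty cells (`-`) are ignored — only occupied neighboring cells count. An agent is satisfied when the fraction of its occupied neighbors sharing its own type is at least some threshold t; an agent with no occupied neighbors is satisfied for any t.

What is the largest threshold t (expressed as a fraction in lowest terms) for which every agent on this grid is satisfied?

1/3

Row 0: (0,1)B 2/3 · (0,3)B 3/3 · (0,4)B 4/4 · (0,5)B 3/3
Row 1: (1,0)A 1/3 · (1,1)B 2/5 · (1,2)B 3/4 · (1,4)B 5/6 · (1,5)B 4/5
Row 2: (2,0)A 2/3 · (2,2)A 3/5 · (2,4)A 2/5 · (2,5)B 2/4
Row 3: (3,1)A 3/3 · (3,2)A 3/3 · (3,3)A 3/3 · (3,5)A 1/2
The smallest same-type fraction is 1/3 at (1,0), which reduces to 1/3. Any threshold above that leaves this agent unsatisfied.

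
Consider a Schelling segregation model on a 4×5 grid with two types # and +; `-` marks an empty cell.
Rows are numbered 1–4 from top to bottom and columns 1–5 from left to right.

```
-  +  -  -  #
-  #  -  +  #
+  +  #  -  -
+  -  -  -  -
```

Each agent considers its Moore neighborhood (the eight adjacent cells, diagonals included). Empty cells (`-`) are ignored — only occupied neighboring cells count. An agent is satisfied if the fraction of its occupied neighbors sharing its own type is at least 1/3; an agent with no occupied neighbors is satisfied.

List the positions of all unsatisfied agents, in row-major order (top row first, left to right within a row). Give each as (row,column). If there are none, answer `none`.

Row 1: (1,2)+ 0/1 ✗ · (1,5)# 1/2 ✓
Row 2: (2,2)# 1/4 ✗ · (2,4)+ 0/3 ✗ · (2,5)# 1/2 ✓
Row 3: (3,1)+ 2/3 ✓ · (3,2)+ 2/4 ✓ · (3,3)# 1/3 ✓
Row 4: (4,1)+ 2/2 ✓

(1,2), (2,2), (2,4)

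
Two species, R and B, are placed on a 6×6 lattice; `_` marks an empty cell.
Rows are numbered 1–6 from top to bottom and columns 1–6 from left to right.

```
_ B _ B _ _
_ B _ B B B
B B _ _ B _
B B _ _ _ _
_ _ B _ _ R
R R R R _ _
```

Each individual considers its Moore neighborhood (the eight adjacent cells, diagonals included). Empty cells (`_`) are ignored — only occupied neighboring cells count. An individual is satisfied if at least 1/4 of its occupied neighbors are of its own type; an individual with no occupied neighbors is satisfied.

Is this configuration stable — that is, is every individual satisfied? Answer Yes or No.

Yes

Row 1: (1,2)B 1/1 satisfied · (1,4)B 2/2 satisfied
Row 2: (2,2)B 3/3 satisfied · (2,4)B 3/3 satisfied · (2,5)B 4/4 satisfied · (2,6)B 2/2 satisfied
Row 3: (3,1)B 4/4 satisfied · (3,2)B 4/4 satisfied · (3,5)B 3/3 satisfied
Row 4: (4,1)B 3/3 satisfied · (4,2)B 4/4 satisfied
Row 5: (5,3)B 1/4 satisfied · (5,6)R 0/0 satisfied
Row 6: (6,1)R 1/1 satisfied · (6,2)R 2/3 satisfied · (6,3)R 2/3 satisfied · (6,4)R 1/2 satisfied
All meet the threshold, so the configuration is stable.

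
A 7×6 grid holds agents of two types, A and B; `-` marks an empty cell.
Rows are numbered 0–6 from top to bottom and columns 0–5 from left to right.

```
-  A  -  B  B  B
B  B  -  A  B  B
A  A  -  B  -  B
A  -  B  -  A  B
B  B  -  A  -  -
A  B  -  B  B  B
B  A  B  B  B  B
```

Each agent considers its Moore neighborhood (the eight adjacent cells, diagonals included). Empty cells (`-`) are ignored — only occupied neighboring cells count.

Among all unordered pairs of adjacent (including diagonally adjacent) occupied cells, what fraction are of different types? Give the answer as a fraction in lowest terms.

Scan each occupied cell's neighbors to the right and below (and the two forward diagonals) so each pair is counted once.
Row 0: A(0,1)–B(1,1)≠ A(0,1)–B(1,0)≠ B(0,3)–B(0,4)= B(0,3)–A(1,3)≠ B(0,3)–B(1,4)= B(0,4)–B(0,5)= B(0,4)–B(1,4)= B(0,4)–B(1,5)= B(0,4)–A(1,3)≠ B(0,5)–B(1,5)= B(0,5)–B(1,4)=  → 4/11 unlike.
Row 1: B(1,0)–B(1,1)= B(1,0)–A(2,0)≠ B(1,0)–A(2,1)≠ B(1,1)–A(2,1)≠ B(1,1)–A(2,0)≠ A(1,3)–B(1,4)≠ A(1,3)–B(2,3)≠ B(1,4)–B(1,5)= B(1,4)–B(2,5)= B(1,4)–B(2,3)= B(1,5)–B(2,5)=  → 6/11 unlike.
Row 2: A(2,0)–A(2,1)= A(2,0)–A(3,0)= A(2,1)–B(3,2)≠ A(2,1)–A(3,0)= B(2,3)–A(3,4)≠ B(2,3)–B(3,2)= B(2,5)–B(3,5)= B(2,5)–A(3,4)≠  → 3/8 unlike.
Row 3: A(3,0)–B(4,0)≠ A(3,0)–B(4,1)≠ B(3,2)–A(4,3)≠ B(3,2)–B(4,1)= A(3,4)–B(3,5)≠ A(3,4)–A(4,3)=  → 4/6 unlike.
Row 4: B(4,0)–B(4,1)= B(4,0)–A(5,0)≠ B(4,0)–B(5,1)= B(4,1)–B(5,1)= B(4,1)–A(5,0)≠ A(4,3)–B(5,3)≠ A(4,3)–B(5,4)≠  → 4/7 unlike.
Row 5: A(5,0)–B(5,1)≠ A(5,0)–B(6,0)≠ A(5,0)–A(6,1)= B(5,1)–A(6,1)≠ B(5,1)–B(6,2)= B(5,1)–B(6,0)= B(5,3)–B(5,4)= B(5,3)–B(6,3)= B(5,3)–B(6,4)= B(5,3)–B(6,2)= B(5,4)–B(5,5)= B(5,4)–B(6,4)= B(5,4)–B(6,5)= B(5,4)–B(6,3)= B(5,5)–B(6,5)= B(5,5)–B(6,4)=  → 3/16 unlike.
Row 6: B(6,0)–A(6,1)≠ A(6,1)–B(6,2)≠ B(6,2)–B(6,3)= B(6,3)–B(6,4)= B(6,4)–B(6,5)=  → 2/5 unlike.
Total adjacent occupied pairs: 64; unlike-type pairs: 26.
26/64 reduces to 13/32.

13/32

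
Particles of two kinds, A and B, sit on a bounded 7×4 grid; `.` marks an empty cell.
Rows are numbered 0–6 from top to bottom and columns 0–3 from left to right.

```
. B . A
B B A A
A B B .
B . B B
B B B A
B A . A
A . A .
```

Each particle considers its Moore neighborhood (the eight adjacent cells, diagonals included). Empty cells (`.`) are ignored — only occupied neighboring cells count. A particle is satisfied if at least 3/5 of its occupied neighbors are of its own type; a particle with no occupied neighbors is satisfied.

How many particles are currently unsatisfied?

Row 0: (0,1)B 2/3 ok · (0,3)A 2/2 ok
Row 1: (1,0)B 3/4 ok · (1,1)B 4/6 ok · (1,2)A 2/6 unhappy · (1,3)A 2/3 ok
Row 2: (2,0)A 0/4 unhappy · (2,1)B 5/7 ok · (2,2)B 4/6 ok
Row 3: (3,0)B 3/4 ok · (3,2)B 5/6 ok · (3,3)B 3/4 ok
Row 4: (4,0)B 3/4 ok · (4,1)B 5/6 ok · (4,2)B 3/6 unhappy · (4,3)A 1/4 unhappy
Row 5: (5,0)B 2/4 unhappy · (5,1)A 2/6 unhappy · (5,3)A 2/3 ok
Row 6: (6,0)A 1/2 unhappy · (6,2)A 2/2 ok
Unsatisfied: (1,2), (2,0), (4,2), (4,3), (5,0), (5,1), (6,0) — 7 in total.

7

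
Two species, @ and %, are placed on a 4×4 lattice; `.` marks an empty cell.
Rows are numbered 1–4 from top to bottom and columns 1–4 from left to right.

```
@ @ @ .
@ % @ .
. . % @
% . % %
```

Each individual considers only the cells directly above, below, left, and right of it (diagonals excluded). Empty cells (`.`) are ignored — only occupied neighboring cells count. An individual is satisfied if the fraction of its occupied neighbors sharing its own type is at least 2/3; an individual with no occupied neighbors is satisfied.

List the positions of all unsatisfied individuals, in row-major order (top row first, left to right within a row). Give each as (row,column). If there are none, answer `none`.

(1,1)@ 2/2 ✓
(1,2)@ 2/3 ✓
(1,3)@ 2/2 ✓
(2,1)@ 1/2 ✗
(2,2)% 0/3 ✗
(2,3)@ 1/3 ✗
(3,3)% 1/3 ✗
(3,4)@ 0/2 ✗
(4,1)% 0/0 ✓
(4,3)% 2/2 ✓
(4,4)% 1/2 ✗

(2,1), (2,2), (2,3), (3,3), (3,4), (4,4)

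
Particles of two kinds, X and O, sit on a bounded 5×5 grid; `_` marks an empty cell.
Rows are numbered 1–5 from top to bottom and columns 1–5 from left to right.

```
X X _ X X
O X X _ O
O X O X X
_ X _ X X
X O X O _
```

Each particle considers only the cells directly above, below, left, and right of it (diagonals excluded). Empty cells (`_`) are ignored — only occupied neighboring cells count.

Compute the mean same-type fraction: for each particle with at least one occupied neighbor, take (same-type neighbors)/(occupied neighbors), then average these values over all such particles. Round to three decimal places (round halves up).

(1,1)X 1/2
(1,2)X 2/2
(1,4)X 1/1
(1,5)X 1/2
(2,1)O 1/3
(2,2)X 3/4
(2,3)X 1/2
(2,5)O 0/2
(3,1)O 1/2
(3,2)X 2/4
(3,3)O 0/3
(3,4)X 2/3
(3,5)X 2/3
(4,2)X 1/2
(4,4)X 2/3
(4,5)X 2/2
(5,1)X 0/1
(5,2)O 0/3
(5,3)X 0/2
(5,4)O 0/2
Sum over 20 particles: 1/2 + 2/2 + 1/1 + 1/2 + 1/3 + 3/4 + 1/2 + 0/2 + 1/2 + 2/4 + 0/3 + 2/3 + 2/3 + 1/2 + 2/3 + 2/2 + 0/1 + 0/3 + 0/2 + 0/2 = 109/12; mean = 109/12 ÷ 20 = 109/240 = 0.454166… → 0.454.

0.454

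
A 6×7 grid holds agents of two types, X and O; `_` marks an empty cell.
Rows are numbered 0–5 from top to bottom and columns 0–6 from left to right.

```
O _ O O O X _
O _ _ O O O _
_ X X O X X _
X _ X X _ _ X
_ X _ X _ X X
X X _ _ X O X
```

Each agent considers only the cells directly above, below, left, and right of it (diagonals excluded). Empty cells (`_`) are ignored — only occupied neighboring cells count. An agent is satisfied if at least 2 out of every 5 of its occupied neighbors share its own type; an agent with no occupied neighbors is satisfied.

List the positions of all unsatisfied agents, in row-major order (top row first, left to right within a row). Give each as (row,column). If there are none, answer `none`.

(0,5), (1,5), (2,3), (2,4), (5,4), (5,5)

(0,0)O 1/1 satisfied
(0,2)O 1/1 satisfied
(0,3)O 3/3 satisfied
(0,4)O 2/3 satisfied
(0,5)X 0/2 not
(1,0)O 1/1 satisfied
(1,3)O 3/3 satisfied
(1,4)O 3/4 satisfied
(1,5)O 1/3 not
(2,1)X 1/1 satisfied
(2,2)X 2/3 satisfied
(2,3)O 1/4 not
(2,4)X 1/3 not
(2,5)X 1/2 satisfied
(3,0)X 0/0 satisfied
(3,2)X 2/2 satisfied
(3,3)X 2/3 satisfied
(3,6)X 1/1 satisfied
(4,1)X 1/1 satisfied
(4,3)X 1/1 satisfied
(4,5)X 1/2 satisfied
(4,6)X 3/3 satisfied
(5,0)X 1/1 satisfied
(5,1)X 2/2 satisfied
(5,4)X 0/1 not
(5,5)O 0/3 not
(5,6)X 1/2 satisfied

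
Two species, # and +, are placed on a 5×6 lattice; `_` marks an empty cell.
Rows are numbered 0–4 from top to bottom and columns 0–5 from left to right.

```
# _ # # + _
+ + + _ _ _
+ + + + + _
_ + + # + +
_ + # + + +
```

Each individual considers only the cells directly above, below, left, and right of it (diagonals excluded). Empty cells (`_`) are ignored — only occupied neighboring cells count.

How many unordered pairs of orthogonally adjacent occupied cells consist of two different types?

Scan each occupied cell's neighbors to the right and below so each pair is counted once.
Row 0: #(0,0)–+(1,0)≠ #(0,2)–#(0,3)= #(0,2)–+(1,2)≠ #(0,3)–+(0,4)≠  → 3/4 unlike.
Row 1: +(1,0)–+(1,1)= +(1,0)–+(2,0)= +(1,1)–+(1,2)= +(1,1)–+(2,1)= +(1,2)–+(2,2)=  → 0/5 unlike.
Row 2: +(2,0)–+(2,1)= +(2,1)–+(2,2)= +(2,1)–+(3,1)= +(2,2)–+(2,3)= +(2,2)–+(3,2)= +(2,3)–+(2,4)= +(2,3)–#(3,3)≠ +(2,4)–+(3,4)=  → 1/8 unlike.
Row 3: +(3,1)–+(3,2)= +(3,1)–+(4,1)= +(3,2)–#(3,3)≠ +(3,2)–#(4,2)≠ #(3,3)–+(3,4)≠ #(3,3)–+(4,3)≠ +(3,4)–+(3,5)= +(3,4)–+(4,4)= +(3,5)–+(4,5)=  → 4/9 unlike.
Row 4: +(4,1)–#(4,2)≠ #(4,2)–+(4,3)≠ +(4,3)–+(4,4)= +(4,4)–+(4,5)=  → 2/4 unlike.
Total adjacent occupied pairs: 30; unlike-type pairs: 10.

10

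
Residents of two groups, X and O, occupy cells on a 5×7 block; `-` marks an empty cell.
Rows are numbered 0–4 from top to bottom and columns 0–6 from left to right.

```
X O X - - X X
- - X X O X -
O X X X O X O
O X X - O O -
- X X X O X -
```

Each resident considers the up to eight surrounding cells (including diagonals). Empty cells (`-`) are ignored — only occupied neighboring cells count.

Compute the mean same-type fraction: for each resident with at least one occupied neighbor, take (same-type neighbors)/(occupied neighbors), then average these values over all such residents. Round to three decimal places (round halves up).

(0,0)X 0/1
(0,1)O 0/3
(0,2)X 2/3
(0,5)X 2/3
(0,6)X 2/2
(1,2)X 5/6
(1,3)X 4/6
(1,4)O 1/6
(1,5)X 3/6
(2,0)O 1/3
(2,1)X 4/6
(2,2)X 6/6
(2,3)X 4/7
(2,4)O 3/7
(2,5)X 1/6
(2,6)O 1/3
(3,0)O 1/4
(3,1)X 5/7
(3,2)X 7/7
(3,4)O 3/7
(3,5)O 4/6
(4,1)X 3/4
(4,2)X 4/4
(4,3)X 2/4
(4,4)O 2/4
(4,5)X 0/3
Sum over 26 residents: 0/1 + 0/3 + 2/3 + 2/3 + 2/2 + 5/6 + 4/6 + 1/6 + 3/6 + 1/3 + 4/6 + 6/6 + 4/7 + 3/7 + 1/6 + 1/3 + 1/4 + 5/7 + 7/7 + 3/7 + 4/6 + 3/4 + 4/4 + 2/4 + 2/4 + 0/3 = 290/21; mean = 290/21 ÷ 26 = 145/273 = 0.531135… → 0.531.

0.531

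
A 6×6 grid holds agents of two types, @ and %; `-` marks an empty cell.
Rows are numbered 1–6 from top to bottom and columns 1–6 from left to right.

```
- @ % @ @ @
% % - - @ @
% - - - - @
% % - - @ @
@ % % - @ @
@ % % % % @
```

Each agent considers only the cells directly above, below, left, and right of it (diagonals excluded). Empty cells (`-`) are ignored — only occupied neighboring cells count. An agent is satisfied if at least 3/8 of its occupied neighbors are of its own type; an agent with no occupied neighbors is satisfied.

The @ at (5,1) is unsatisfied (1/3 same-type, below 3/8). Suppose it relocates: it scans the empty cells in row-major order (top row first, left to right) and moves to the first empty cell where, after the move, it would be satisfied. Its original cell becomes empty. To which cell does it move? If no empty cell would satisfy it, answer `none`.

Vacating (5,1). Empty cells in order:
  (1,1): 1/2 same-type → satisfied — stop here.

(1,1)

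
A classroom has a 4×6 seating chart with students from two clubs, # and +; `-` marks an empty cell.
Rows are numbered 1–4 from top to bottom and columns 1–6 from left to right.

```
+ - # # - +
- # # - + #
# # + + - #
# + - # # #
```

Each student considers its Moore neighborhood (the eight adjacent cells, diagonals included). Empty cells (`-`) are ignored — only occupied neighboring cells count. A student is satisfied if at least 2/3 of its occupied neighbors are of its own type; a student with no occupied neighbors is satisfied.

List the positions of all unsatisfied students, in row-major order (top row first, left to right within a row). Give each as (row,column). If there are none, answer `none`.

Row 1: (1,1)+ 0/1 not · (1,3)# 3/3 satisfied · (1,4)# 2/3 satisfied · (1,6)+ 1/2 not
Row 2: (2,2)# 4/6 satisfied · (2,3)# 4/6 satisfied · (2,5)+ 2/5 not · (2,6)# 1/3 not
Row 3: (3,1)# 3/4 satisfied · (3,2)# 4/6 satisfied · (3,3)+ 2/6 not · (3,4)+ 2/5 not · (3,6)# 3/4 satisfied
Row 4: (4,1)# 2/3 satisfied · (4,2)+ 1/4 not · (4,4)# 1/3 not · (4,5)# 3/4 satisfied · (4,6)# 2/2 satisfied

(1,1), (1,6), (2,5), (2,6), (3,3), (3,4), (4,2), (4,4)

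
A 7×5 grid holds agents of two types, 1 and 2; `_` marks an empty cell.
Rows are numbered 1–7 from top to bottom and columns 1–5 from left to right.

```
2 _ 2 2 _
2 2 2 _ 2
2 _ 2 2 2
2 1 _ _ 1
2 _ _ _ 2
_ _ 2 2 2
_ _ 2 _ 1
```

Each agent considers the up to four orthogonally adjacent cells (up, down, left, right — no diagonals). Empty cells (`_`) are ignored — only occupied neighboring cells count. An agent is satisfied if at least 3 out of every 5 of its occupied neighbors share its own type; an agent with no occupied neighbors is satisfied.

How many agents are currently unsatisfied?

4

(1,1)2 1/1 satisfied
(1,3)2 2/2 satisfied
(1,4)2 1/1 satisfied
(2,1)2 3/3 satisfied
(2,2)2 2/2 satisfied
(2,3)2 3/3 satisfied
(2,5)2 1/1 satisfied
(3,1)2 2/2 satisfied
(3,3)2 2/2 satisfied
(3,4)2 2/2 satisfied
(3,5)2 2/3 satisfied
(4,1)2 2/3 satisfied
(4,2)1 0/1 not
(4,5)1 0/2 not
(5,1)2 1/1 satisfied
(5,5)2 1/2 not
(6,3)2 2/2 satisfied
(6,4)2 2/2 satisfied
(6,5)2 2/3 satisfied
(7,3)2 1/1 satisfied
(7,5)1 0/1 not
Unsatisfied: (4,2), (4,5), (5,5), (7,5) — 4 in total.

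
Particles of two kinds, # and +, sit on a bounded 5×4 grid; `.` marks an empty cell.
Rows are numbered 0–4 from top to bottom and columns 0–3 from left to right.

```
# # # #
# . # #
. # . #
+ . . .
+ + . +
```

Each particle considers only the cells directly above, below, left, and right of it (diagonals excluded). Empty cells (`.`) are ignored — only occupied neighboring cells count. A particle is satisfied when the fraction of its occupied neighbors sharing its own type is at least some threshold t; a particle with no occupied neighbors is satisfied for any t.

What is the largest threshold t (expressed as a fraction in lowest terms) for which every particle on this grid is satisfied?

Row 0: (0,0)# 2/2 · (0,1)# 2/2 · (0,2)# 3/3 · (0,3)# 2/2
Row 1: (1,0)# 1/1 · (1,2)# 2/2 · (1,3)# 3/3
Row 2: (2,1)# — no occupied neighbors · (2,3)# 1/1
Row 3: (3,0)+ 1/1
Row 4: (4,0)+ 2/2 · (4,1)+ 1/1 · (4,3)+ — no occupied neighbors
The smallest same-type fraction is 2/2 at (0,0), which reduces to 1/1. Any threshold above that leaves this particle unsatisfied.

1/1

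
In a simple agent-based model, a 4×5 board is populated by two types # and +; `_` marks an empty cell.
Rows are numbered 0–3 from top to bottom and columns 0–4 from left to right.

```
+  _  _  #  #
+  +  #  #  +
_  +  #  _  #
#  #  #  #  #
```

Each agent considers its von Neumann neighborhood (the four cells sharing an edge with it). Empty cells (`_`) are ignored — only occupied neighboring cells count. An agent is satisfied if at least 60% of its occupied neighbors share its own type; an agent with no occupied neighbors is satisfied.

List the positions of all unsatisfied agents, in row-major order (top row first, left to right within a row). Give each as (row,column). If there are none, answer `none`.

Row 0: (0,0)+ 1/1 ok · (0,3)# 2/2 ok · (0,4)# 1/2 unhappy
Row 1: (1,0)+ 2/2 ok · (1,1)+ 2/3 ok · (1,2)# 2/3 ok · (1,3)# 2/3 ok · (1,4)+ 0/3 unhappy
Row 2: (2,1)+ 1/3 unhappy · (2,2)# 2/3 ok · (2,4)# 1/2 unhappy
Row 3: (3,0)# 1/1 ok · (3,1)# 2/3 ok · (3,2)# 3/3 ok · (3,3)# 2/2 ok · (3,4)# 2/2 ok

(0,4), (1,4), (2,1), (2,4)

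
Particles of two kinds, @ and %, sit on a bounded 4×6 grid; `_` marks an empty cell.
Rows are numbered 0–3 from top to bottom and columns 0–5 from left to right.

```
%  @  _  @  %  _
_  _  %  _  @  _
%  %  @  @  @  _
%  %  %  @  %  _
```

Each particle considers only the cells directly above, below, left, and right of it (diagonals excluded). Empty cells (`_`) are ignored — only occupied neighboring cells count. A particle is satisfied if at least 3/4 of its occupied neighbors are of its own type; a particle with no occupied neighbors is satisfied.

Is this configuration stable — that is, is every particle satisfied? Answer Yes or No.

(0,0)% 0/1 not
(0,1)@ 0/1 not
(0,3)@ 0/1 not
(0,4)% 0/2 not
(1,2)% 0/1 not
(1,4)@ 1/2 not
(2,0)% 2/2 satisfied
(2,1)% 2/3 not
(2,2)@ 1/4 not
(2,3)@ 3/3 satisfied
(2,4)@ 2/3 not
(3,0)% 2/2 satisfied
(3,1)% 3/3 satisfied
(3,2)% 1/3 not
(3,3)@ 1/3 not
(3,4)% 0/2 not
For instance (0,0) has only 0/1 same-type neighbors, below 3/4.

No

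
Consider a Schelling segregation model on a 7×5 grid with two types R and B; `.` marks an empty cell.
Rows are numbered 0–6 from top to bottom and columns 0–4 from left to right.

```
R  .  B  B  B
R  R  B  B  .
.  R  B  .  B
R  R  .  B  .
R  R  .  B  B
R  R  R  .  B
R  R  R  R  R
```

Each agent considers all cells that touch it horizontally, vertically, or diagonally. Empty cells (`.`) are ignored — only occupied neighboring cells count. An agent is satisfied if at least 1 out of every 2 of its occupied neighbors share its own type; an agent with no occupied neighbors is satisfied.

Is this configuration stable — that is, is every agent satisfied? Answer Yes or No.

Yes

Row 0: (0,0)R 2/2 ok · (0,2)B 3/4 ok · (0,3)B 4/4 ok · (0,4)B 2/2 ok
Row 1: (1,0)R 3/3 ok · (1,1)R 3/6 ok · (1,2)B 4/6 ok · (1,3)B 6/6 ok
Row 2: (2,1)R 4/6 ok · (2,2)B 3/6 ok · (2,4)B 2/2 ok
Row 3: (3,0)R 4/4 ok · (3,1)R 4/5 ok · (3,3)B 4/4 ok
Row 4: (4,0)R 5/5 ok · (4,1)R 6/6 ok · (4,3)B 3/4 ok · (4,4)B 3/3 ok
Row 5: (5,0)R 5/5 ok · (5,1)R 7/7 ok · (5,2)R 5/6 ok · (5,4)B 2/4 ok
Row 6: (6,0)R 3/3 ok · (6,1)R 5/5 ok · (6,2)R 4/4 ok · (6,3)R 3/4 ok · (6,4)R 1/2 ok
All meet the threshold, so the configuration is stable.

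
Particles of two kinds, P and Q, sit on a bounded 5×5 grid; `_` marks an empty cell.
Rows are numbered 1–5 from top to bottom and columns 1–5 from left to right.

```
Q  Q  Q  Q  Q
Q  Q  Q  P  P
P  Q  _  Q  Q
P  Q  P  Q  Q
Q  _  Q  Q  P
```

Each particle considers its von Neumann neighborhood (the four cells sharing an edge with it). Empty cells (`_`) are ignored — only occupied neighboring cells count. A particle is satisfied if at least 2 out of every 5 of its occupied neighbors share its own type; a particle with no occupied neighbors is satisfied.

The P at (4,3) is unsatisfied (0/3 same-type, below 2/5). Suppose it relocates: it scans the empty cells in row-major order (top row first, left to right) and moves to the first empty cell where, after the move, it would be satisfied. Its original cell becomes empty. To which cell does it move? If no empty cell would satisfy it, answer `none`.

none

Vacating (4,3). Empty cells in order:
  (3,3): 0/3 same-type → still unsatisfied.
  (5,2): 0/3 same-type → still unsatisfied.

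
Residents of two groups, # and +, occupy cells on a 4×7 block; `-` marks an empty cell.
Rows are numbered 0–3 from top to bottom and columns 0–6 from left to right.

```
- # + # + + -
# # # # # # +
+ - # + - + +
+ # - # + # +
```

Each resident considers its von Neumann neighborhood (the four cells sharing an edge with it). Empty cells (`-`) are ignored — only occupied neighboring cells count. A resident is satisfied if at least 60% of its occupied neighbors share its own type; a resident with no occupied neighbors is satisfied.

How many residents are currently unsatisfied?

18

Row 0: (0,1)# 1/2 not · (0,2)+ 0/3 not · (0,3)# 1/3 not · (0,4)+ 1/3 not · (0,5)+ 1/2 not
Row 1: (1,0)# 1/2 not · (1,1)# 3/3 satisfied · (1,2)# 3/4 satisfied · (1,3)# 3/4 satisfied · (1,4)# 2/3 satisfied · (1,5)# 1/4 not · (1,6)+ 1/2 not
Row 2: (2,0)+ 1/2 not · (2,2)# 1/2 not · (2,3)+ 0/3 not · (2,5)+ 1/3 not · (2,6)+ 3/3 satisfied
Row 3: (3,0)+ 1/2 not · (3,1)# 0/1 not · (3,3)# 0/2 not · (3,4)+ 0/2 not · (3,5)# 0/3 not · (3,6)+ 1/2 not
Unsatisfied: (0,1), (0,2), (0,3), (0,4), (0,5), (1,0), (1,5), (1,6), (2,0), (2,2), (2,3), (2,5), (3,0), (3,1), (3,3), (3,4), (3,5), (3,6) — 18 in total.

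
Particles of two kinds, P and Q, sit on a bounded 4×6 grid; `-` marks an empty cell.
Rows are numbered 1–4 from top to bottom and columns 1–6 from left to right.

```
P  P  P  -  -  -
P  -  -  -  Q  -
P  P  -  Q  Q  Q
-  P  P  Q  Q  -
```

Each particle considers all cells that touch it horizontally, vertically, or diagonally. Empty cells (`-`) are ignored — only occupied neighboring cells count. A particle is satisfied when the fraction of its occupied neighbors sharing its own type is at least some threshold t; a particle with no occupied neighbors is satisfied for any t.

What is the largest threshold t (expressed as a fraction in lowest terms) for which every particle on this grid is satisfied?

(1,1)P 2/2
(1,2)P 3/3
(1,3)P 1/1
(2,1)P 4/4
(2,5)Q 3/3
(3,1)P 3/3
(3,2)P 4/4
(3,4)Q 4/5
(3,5)Q 5/5
(3,6)Q 3/3
(4,2)P 3/3
(4,3)P 2/4
(4,4)Q 3/4
(4,5)Q 4/4
The smallest same-type fraction is 2/4 at (4,3), which reduces to 1/2. Any threshold above that leaves this particle unsatisfied.

1/2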